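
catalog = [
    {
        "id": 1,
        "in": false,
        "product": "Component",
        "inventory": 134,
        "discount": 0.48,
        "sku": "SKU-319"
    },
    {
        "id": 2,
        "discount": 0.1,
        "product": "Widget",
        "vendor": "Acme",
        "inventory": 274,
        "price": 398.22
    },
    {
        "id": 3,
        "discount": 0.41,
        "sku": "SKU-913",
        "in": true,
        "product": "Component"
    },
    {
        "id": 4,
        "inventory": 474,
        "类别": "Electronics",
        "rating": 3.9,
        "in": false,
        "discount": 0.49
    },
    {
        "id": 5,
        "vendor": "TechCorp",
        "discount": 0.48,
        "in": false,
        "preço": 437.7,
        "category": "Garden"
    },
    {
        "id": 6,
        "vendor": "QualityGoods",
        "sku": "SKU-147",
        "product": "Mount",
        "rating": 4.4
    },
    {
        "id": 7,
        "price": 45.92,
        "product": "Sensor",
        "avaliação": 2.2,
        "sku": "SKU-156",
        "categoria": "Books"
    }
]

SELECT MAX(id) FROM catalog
7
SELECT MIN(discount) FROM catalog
0.1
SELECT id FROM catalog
[1, 2, 3, 4, 5, 6, 7]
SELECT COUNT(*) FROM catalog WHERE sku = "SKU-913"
1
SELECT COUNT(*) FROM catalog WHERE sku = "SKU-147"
1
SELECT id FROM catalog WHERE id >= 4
[4, 5, 6, 7]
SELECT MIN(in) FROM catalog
False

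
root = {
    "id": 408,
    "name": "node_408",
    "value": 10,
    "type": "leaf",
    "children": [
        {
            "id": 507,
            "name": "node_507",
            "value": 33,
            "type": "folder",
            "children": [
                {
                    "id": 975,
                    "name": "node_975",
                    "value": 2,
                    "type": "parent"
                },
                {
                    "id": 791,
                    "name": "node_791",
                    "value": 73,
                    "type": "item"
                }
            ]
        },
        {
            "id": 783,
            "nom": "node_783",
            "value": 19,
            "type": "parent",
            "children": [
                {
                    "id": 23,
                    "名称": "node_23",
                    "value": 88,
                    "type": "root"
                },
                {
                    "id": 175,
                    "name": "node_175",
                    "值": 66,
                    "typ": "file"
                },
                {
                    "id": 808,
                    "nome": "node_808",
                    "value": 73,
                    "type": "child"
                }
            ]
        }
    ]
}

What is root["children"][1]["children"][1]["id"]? 175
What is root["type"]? "leaf"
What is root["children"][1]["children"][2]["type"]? "child"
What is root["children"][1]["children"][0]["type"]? "root"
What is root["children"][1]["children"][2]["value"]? 73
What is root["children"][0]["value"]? 33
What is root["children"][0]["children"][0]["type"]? "parent"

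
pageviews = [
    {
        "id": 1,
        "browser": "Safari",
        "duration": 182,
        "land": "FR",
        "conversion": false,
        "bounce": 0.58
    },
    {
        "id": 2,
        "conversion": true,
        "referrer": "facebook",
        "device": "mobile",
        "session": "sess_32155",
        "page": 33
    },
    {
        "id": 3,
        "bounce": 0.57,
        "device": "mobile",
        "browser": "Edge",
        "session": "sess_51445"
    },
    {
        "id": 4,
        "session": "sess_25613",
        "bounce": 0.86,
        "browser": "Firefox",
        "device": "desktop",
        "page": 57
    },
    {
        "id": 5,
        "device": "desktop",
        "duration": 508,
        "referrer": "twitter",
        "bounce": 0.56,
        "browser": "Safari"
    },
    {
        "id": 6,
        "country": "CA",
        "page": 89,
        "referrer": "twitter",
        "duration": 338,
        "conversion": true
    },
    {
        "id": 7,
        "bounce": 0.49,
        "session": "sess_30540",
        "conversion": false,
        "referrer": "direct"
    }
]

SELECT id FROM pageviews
[1, 2, 3, 4, 5, 6, 7]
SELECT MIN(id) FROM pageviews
1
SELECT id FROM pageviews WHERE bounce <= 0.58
[1, 3, 5, 7]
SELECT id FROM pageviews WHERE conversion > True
[]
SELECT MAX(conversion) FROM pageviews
True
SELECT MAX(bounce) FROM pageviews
0.86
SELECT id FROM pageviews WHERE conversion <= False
[1, 7]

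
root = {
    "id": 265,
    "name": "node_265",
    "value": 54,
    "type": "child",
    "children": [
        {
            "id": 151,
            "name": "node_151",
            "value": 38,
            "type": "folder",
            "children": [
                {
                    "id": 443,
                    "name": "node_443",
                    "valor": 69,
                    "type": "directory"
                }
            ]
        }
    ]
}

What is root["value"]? 54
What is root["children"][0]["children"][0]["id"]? 443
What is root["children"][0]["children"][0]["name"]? "node_443"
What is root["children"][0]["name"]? "node_151"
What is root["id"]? 265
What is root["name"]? "node_265"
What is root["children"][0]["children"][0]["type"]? "directory"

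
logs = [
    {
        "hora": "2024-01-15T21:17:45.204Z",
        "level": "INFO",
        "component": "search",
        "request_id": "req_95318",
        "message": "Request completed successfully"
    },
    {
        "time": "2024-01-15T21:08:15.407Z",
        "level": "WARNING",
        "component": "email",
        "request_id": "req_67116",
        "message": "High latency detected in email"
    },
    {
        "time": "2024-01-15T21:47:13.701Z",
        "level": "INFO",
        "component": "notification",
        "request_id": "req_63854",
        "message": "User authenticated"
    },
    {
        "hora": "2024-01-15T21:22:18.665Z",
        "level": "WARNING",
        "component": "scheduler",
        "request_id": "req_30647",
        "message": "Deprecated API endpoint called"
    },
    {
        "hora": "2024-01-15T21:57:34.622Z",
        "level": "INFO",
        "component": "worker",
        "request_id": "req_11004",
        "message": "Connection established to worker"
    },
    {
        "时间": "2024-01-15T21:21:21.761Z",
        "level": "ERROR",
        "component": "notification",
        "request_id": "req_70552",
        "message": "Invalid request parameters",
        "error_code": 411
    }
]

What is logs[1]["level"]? "WARNING"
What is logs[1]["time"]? "2024-01-15T21:08:15.407Z"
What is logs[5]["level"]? "ERROR"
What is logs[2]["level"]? "INFO"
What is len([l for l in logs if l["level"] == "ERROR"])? 1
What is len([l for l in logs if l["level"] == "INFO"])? 3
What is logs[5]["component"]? "notification"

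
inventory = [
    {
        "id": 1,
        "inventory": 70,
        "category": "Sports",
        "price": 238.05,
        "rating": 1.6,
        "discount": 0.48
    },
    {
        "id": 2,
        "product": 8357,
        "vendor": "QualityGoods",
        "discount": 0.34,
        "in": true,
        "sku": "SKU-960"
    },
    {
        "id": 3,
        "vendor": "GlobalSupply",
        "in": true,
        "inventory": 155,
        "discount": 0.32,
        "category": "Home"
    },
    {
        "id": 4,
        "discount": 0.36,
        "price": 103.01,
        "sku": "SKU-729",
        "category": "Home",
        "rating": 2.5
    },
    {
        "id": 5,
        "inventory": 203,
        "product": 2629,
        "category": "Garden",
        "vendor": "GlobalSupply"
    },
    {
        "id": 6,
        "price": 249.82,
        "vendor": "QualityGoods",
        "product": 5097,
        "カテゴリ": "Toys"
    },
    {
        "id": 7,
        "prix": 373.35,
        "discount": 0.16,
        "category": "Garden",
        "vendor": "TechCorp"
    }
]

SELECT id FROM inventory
[1, 2, 3, 4, 5, 6, 7]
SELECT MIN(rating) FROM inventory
1.6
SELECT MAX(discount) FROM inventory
0.48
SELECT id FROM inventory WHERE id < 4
[1, 2, 3]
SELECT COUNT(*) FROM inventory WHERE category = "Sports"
1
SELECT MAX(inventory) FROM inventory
203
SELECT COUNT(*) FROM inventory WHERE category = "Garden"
2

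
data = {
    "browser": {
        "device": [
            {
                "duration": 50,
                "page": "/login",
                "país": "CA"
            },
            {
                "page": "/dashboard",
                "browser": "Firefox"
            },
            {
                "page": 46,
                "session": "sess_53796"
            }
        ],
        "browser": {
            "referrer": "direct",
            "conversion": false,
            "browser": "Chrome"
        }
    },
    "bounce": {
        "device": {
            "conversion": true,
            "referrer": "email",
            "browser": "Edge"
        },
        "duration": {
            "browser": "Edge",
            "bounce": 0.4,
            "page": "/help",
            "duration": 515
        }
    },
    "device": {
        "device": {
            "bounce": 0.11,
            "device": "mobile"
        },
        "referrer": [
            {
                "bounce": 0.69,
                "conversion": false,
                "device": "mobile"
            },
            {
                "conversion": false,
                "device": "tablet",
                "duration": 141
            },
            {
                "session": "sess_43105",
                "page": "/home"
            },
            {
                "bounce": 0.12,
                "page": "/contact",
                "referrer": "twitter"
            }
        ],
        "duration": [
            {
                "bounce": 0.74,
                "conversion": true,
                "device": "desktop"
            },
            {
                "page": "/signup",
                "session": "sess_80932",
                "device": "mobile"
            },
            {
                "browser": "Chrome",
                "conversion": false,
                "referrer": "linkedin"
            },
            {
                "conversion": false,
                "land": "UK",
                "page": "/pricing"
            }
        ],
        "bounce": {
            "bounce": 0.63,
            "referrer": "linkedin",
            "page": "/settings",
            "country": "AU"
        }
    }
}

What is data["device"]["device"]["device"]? "mobile"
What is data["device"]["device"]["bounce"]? 0.11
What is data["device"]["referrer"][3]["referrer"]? "twitter"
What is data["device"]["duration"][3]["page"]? "/pricing"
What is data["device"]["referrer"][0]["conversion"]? False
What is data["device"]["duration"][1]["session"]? "sess_80932"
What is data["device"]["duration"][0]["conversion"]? True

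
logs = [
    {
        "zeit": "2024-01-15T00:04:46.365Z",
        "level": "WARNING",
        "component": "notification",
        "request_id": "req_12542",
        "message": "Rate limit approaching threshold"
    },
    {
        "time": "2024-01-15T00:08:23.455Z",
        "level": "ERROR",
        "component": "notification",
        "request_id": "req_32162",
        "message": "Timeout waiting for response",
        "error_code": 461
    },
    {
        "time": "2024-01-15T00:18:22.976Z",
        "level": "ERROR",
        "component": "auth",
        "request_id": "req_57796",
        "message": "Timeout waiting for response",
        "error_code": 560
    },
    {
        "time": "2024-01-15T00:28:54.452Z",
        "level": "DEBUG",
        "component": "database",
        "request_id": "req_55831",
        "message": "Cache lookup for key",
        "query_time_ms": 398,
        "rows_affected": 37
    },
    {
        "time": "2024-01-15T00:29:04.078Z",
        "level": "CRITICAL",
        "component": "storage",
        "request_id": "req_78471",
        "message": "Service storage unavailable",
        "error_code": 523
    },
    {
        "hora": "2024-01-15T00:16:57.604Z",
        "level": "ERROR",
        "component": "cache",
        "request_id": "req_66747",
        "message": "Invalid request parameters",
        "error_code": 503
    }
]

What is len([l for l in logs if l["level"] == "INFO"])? 0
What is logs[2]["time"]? "2024-01-15T00:18:22.976Z"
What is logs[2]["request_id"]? "req_57796"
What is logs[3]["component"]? "database"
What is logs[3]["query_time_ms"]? 398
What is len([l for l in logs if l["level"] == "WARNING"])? 1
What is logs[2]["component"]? "auth"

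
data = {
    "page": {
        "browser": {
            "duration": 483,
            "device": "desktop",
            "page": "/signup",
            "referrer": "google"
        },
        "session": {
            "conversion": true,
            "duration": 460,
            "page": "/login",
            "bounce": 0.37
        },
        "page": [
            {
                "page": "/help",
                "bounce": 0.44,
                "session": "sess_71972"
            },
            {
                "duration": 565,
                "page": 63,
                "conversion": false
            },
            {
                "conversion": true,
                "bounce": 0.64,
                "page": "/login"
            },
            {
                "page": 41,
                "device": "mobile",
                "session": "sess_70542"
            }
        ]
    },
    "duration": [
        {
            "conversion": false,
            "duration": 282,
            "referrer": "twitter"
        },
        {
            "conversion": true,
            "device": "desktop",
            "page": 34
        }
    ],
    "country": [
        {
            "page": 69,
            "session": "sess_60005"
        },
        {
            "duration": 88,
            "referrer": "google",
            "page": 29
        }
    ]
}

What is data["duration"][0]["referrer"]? "twitter"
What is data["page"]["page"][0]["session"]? "sess_71972"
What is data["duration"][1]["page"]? 34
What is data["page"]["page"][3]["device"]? "mobile"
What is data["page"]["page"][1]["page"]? 63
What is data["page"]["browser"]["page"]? "/signup"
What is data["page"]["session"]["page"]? "/login"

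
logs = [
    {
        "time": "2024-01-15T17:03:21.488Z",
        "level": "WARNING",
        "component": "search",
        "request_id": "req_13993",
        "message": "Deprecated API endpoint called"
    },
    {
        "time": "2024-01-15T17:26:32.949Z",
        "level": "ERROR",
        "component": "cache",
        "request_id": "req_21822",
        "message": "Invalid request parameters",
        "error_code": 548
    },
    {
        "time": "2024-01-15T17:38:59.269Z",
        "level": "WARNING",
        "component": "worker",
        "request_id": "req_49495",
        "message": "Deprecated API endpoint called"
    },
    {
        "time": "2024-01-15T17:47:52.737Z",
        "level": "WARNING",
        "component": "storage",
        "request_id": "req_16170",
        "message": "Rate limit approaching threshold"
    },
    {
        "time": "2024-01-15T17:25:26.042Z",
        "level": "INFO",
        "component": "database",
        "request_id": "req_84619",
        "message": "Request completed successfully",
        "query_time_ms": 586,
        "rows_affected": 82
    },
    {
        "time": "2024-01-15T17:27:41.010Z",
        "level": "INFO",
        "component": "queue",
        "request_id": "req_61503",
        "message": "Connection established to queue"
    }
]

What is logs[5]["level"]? "INFO"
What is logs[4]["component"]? "database"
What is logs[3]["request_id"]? "req_16170"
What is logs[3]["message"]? "Rate limit approaching threshold"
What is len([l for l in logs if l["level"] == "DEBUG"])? 0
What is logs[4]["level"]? "INFO"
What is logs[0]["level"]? "WARNING"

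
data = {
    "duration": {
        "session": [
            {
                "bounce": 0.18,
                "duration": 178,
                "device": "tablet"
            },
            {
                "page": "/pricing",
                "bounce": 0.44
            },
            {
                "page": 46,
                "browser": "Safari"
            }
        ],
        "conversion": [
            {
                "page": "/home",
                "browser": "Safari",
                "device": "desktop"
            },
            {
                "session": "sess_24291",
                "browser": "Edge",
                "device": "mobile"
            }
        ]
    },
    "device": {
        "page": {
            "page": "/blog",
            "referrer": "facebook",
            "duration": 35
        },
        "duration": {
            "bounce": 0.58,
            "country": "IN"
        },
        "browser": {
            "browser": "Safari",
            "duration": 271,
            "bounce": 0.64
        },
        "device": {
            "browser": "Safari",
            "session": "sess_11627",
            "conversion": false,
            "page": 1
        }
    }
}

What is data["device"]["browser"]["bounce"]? 0.64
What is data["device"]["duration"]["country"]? "IN"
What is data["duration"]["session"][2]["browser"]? "Safari"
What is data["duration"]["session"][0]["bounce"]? 0.18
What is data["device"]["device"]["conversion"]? False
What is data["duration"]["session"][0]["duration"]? 178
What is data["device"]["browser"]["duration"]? 271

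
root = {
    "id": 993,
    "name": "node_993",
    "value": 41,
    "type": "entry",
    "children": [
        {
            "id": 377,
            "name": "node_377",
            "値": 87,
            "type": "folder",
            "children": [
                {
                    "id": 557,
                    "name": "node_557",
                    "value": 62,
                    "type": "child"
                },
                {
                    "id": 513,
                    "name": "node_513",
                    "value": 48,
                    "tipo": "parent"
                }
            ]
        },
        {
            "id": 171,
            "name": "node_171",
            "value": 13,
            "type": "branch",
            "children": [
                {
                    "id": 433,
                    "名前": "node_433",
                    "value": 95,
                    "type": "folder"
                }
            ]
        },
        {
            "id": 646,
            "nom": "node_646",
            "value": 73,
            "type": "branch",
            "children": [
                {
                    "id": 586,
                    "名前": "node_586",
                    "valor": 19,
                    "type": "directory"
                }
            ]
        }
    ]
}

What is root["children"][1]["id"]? 171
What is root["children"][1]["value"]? 13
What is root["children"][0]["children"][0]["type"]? "child"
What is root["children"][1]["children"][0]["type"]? "folder"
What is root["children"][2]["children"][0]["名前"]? "node_586"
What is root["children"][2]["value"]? 73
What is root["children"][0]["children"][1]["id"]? 513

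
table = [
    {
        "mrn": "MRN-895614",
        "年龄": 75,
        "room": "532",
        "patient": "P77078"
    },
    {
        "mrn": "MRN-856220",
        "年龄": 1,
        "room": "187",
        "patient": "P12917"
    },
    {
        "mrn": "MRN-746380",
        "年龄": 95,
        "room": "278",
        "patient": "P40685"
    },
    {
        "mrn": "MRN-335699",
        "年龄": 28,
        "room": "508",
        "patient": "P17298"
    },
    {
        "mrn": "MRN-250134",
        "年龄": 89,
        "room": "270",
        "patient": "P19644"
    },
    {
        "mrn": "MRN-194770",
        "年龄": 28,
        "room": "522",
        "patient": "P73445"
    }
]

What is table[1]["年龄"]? 1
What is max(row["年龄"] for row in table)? 95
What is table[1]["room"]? "187"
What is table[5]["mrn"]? "MRN-194770"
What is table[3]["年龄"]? 28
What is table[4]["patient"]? "P19644"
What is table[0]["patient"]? "P77078"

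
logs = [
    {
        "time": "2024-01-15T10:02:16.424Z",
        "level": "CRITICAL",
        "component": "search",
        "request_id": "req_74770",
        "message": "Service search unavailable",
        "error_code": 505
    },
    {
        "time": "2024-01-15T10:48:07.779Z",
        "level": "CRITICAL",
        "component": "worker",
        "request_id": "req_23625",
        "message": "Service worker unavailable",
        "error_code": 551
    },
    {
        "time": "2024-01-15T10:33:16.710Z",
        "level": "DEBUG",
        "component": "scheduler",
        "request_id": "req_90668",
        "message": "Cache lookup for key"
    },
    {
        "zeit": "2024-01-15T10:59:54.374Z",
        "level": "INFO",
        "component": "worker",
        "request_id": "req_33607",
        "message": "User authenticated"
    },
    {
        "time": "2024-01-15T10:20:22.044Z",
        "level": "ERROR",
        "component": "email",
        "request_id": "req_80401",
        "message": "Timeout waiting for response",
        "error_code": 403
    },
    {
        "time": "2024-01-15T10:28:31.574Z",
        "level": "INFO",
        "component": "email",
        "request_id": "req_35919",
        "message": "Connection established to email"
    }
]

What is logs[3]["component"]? "worker"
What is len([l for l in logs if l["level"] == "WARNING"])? 0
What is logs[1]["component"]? "worker"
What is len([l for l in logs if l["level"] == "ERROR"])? 1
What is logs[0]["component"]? "search"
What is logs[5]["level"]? "INFO"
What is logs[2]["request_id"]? "req_90668"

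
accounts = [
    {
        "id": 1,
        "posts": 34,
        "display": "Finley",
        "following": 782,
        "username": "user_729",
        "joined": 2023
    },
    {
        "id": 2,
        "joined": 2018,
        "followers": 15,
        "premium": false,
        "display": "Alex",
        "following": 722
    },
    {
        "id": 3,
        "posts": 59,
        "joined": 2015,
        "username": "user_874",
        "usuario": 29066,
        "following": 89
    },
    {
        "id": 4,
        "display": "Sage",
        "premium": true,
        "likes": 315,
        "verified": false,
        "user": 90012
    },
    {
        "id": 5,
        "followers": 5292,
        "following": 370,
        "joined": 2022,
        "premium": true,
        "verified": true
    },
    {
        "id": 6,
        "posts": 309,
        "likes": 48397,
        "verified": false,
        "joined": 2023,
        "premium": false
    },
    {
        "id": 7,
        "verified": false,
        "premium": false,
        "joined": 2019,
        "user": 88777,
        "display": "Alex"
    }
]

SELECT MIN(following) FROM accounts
89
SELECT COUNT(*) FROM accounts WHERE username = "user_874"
1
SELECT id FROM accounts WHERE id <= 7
[1, 2, 3, 4, 5, 6, 7]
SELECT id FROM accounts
[1, 2, 3, 4, 5, 6, 7]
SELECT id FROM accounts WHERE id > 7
[]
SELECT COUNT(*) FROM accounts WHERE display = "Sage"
1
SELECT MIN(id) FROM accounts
1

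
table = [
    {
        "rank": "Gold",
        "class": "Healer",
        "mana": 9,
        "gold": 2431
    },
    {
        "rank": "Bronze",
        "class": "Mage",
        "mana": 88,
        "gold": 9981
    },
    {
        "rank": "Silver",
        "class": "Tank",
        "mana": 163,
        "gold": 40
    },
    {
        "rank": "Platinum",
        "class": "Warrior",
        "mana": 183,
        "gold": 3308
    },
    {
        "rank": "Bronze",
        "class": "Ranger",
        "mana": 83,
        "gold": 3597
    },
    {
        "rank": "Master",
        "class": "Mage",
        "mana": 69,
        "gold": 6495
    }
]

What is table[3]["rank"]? "Platinum"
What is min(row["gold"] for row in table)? 40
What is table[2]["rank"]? "Silver"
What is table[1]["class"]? "Mage"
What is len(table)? 6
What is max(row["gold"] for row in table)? 9981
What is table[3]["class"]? "Warrior"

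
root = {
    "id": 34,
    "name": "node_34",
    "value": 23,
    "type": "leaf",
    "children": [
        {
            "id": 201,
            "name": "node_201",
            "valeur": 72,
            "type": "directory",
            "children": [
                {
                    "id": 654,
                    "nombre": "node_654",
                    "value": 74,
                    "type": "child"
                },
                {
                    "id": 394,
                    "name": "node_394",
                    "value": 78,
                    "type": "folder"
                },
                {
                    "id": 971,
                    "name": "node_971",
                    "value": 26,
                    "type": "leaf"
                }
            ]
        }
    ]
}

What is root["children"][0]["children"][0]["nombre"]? "node_654"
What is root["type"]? "leaf"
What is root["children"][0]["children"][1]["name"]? "node_394"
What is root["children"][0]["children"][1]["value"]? 78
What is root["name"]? "node_34"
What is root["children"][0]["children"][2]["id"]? 971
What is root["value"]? 23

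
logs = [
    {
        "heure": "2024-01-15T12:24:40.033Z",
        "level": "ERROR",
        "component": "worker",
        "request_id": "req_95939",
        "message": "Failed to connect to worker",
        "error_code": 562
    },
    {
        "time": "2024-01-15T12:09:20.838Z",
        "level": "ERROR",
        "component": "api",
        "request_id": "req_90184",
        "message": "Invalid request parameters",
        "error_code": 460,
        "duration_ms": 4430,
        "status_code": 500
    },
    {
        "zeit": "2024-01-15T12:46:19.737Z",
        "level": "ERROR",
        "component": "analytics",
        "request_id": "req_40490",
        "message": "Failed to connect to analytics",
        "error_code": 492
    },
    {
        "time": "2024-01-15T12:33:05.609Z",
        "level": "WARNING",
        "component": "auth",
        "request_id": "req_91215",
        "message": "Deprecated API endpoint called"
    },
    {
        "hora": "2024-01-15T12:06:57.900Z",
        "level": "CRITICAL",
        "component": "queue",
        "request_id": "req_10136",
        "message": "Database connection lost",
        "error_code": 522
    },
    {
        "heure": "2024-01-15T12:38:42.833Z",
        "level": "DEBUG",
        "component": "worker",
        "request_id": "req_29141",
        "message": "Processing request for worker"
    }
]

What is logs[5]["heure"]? "2024-01-15T12:38:42.833Z"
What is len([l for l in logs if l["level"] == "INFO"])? 0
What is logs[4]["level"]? "CRITICAL"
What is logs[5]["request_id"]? "req_29141"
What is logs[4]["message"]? "Database connection lost"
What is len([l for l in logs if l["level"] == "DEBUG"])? 1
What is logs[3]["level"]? "WARNING"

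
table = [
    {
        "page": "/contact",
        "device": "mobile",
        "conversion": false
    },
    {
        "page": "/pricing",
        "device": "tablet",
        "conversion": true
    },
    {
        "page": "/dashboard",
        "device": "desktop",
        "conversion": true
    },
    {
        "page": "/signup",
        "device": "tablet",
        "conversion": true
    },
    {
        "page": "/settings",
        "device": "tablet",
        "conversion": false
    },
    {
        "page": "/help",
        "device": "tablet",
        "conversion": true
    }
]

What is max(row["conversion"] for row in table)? True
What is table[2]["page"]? "/dashboard"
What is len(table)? 6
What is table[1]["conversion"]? True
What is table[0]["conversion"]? False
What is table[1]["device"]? "tablet"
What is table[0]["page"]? "/contact"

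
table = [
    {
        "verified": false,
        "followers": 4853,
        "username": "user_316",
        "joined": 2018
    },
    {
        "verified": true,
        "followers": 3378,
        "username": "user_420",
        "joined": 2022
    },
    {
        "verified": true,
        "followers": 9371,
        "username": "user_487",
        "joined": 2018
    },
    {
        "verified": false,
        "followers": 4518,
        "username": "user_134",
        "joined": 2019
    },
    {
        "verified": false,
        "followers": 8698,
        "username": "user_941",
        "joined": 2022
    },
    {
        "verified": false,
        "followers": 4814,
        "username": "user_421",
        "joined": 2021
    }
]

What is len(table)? 6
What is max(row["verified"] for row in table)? True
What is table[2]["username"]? "user_487"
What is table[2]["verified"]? True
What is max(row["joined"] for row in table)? 2022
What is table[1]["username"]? "user_420"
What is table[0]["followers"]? 4853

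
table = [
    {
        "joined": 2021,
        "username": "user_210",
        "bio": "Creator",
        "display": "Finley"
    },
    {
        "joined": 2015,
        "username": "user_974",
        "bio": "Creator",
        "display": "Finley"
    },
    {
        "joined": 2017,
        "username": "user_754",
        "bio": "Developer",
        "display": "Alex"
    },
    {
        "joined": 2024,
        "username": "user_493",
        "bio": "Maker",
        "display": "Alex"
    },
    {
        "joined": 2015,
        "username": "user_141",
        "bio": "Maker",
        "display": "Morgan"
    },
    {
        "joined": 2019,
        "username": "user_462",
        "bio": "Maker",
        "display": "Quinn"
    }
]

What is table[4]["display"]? "Morgan"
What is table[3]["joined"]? 2024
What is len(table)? 6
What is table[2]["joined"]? 2017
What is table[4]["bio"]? "Maker"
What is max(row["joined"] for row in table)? 2024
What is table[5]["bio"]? "Maker"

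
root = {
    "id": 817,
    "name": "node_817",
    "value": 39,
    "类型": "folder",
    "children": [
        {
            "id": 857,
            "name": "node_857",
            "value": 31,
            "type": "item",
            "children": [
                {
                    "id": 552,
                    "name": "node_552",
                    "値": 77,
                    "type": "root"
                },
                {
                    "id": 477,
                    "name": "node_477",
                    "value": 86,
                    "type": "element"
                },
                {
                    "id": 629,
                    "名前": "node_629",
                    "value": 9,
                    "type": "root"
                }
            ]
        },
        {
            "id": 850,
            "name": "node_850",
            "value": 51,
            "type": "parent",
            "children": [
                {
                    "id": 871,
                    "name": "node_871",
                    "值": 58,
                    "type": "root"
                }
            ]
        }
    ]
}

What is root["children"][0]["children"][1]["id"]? 477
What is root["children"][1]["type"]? "parent"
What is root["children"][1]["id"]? 850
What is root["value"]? 39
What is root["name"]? "node_817"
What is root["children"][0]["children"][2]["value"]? 9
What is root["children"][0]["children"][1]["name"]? "node_477"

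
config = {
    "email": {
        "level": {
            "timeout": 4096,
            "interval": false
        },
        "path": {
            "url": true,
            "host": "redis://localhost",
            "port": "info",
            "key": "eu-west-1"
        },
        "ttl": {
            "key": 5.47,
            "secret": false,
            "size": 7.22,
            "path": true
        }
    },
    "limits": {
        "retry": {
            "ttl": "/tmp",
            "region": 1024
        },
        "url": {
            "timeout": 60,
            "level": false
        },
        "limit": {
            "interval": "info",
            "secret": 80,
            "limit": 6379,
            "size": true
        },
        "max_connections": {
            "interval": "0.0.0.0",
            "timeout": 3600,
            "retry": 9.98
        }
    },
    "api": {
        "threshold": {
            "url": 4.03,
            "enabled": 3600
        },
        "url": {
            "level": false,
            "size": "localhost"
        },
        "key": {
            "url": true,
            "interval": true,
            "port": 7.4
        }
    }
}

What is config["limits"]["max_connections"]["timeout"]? 3600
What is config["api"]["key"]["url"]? True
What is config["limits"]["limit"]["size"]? True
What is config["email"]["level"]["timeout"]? 4096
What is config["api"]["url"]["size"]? "localhost"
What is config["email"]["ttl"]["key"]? 5.47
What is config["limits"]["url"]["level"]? False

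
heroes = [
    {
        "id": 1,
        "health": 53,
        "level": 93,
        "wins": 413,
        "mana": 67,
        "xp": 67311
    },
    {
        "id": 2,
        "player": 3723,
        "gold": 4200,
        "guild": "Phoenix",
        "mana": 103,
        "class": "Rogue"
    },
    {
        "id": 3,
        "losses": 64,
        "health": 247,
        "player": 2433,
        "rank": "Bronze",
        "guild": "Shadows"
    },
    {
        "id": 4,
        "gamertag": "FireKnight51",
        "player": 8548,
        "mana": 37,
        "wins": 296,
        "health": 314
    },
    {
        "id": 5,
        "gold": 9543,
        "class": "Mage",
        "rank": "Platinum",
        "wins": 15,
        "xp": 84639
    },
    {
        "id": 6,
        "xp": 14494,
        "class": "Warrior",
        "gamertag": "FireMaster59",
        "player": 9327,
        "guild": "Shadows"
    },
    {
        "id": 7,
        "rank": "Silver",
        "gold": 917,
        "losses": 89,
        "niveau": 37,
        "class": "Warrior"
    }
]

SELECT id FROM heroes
[1, 2, 3, 4, 5, 6, 7]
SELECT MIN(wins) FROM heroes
15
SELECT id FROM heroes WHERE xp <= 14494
[6]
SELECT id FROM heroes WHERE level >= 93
[1]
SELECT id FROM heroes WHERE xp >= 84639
[5]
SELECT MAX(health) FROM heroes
314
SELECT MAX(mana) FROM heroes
103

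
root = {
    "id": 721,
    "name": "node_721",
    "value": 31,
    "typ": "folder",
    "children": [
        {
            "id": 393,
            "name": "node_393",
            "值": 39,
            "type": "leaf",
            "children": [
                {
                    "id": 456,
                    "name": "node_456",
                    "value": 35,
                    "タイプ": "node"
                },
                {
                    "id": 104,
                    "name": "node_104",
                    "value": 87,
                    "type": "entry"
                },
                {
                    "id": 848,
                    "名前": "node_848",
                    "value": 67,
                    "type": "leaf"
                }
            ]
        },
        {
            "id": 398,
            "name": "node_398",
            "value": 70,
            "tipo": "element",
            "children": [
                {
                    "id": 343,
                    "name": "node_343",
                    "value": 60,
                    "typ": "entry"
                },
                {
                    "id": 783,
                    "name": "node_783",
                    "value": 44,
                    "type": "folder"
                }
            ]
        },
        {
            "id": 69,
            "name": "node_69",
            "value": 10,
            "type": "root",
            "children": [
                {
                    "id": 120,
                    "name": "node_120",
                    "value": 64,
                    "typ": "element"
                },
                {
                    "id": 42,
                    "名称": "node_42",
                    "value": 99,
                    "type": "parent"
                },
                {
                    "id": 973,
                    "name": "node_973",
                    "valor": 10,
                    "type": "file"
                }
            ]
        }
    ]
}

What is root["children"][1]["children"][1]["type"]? "folder"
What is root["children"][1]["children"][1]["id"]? 783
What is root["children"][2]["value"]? 10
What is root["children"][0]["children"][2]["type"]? "leaf"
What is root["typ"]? "folder"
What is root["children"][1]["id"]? 398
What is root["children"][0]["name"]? "node_393"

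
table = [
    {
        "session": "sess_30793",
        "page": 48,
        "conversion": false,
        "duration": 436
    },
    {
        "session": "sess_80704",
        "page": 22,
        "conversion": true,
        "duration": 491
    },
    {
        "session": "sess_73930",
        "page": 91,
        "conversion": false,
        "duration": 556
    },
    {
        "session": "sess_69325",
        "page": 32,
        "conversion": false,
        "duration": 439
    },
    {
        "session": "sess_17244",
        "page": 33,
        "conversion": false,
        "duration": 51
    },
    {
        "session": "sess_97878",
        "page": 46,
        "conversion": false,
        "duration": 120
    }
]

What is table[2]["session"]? "sess_73930"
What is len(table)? 6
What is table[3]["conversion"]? False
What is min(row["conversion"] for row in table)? False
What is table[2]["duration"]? 556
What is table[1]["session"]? "sess_80704"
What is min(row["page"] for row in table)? 22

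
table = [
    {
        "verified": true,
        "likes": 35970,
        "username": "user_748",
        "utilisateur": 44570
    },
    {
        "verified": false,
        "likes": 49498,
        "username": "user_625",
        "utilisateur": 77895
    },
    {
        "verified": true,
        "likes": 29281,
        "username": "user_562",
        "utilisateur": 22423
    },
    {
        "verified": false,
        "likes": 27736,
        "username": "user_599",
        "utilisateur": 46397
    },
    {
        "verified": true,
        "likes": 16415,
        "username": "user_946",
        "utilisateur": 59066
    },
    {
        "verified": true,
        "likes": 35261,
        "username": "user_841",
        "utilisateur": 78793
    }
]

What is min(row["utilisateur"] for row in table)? 22423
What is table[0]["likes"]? 35970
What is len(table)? 6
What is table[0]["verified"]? True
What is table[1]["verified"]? False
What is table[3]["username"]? "user_599"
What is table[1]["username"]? "user_625"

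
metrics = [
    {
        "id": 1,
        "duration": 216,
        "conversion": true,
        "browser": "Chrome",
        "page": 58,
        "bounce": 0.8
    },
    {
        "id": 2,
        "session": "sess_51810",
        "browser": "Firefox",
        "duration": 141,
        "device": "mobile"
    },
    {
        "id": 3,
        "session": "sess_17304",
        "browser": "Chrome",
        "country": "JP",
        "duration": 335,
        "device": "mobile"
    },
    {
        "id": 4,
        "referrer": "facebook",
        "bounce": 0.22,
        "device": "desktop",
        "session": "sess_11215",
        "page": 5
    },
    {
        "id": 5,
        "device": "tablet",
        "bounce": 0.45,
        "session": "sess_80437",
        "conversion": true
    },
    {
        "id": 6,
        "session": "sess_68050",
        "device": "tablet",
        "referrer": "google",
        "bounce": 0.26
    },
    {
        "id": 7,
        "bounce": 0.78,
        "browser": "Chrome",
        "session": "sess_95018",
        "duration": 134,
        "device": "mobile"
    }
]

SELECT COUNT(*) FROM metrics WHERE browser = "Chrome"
3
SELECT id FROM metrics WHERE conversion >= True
[1, 5]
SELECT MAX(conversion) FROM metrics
True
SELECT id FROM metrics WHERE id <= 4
[1, 2, 3, 4]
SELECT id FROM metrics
[1, 2, 3, 4, 5, 6, 7]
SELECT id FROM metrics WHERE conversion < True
[]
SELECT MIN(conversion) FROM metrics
True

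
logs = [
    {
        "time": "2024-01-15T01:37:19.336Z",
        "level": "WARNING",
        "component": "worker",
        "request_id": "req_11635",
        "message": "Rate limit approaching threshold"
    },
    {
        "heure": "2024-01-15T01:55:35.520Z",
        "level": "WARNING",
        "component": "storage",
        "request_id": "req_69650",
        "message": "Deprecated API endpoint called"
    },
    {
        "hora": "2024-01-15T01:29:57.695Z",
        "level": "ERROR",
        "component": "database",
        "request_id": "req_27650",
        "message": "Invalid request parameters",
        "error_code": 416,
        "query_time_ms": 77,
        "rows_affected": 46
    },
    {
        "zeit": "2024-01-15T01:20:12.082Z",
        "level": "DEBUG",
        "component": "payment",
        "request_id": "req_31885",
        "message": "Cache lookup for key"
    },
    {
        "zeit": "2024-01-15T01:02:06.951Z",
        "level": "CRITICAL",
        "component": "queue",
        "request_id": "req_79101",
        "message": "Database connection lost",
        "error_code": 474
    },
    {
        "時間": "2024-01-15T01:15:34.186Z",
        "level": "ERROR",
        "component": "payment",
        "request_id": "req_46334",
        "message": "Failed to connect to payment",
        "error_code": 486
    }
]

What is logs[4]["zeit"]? "2024-01-15T01:02:06.951Z"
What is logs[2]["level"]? "ERROR"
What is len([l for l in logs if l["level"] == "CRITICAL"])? 1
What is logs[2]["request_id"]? "req_27650"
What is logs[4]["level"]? "CRITICAL"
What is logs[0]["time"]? "2024-01-15T01:37:19.336Z"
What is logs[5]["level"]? "ERROR"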